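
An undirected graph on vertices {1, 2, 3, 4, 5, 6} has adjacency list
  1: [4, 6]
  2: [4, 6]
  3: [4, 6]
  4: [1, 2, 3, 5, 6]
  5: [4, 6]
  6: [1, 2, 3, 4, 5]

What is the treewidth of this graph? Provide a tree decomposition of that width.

Each bag holds 3 vertices, so the decomposition has width 2, which upper-bounds the treewidth. For the lower bound, the 3 vertices {1, 4, 6} are pairwise adjacent, and any tree decomposition puts a clique entirely inside one bag — forcing width ≥ 2. Combining the bounds, tw(G) = 2.

Treewidth 2.
One optimal decomposition is:
Bags: B1 = {3, 4, 6}  B2 = {2, 4, 6}  B3 = {1, 4, 6}  B4 = {4, 5, 6}
Tree: B1–B2, B1–B3, B3–B4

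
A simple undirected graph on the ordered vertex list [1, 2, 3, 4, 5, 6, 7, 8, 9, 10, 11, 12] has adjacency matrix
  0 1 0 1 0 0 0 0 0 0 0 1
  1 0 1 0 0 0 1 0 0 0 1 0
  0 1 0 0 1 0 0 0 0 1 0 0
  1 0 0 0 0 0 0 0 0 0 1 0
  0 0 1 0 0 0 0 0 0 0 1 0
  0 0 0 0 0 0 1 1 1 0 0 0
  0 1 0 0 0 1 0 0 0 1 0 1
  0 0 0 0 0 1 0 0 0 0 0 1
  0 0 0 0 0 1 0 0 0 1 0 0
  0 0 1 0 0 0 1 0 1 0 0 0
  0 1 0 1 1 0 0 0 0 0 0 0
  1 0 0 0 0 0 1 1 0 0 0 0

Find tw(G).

A width-3 tree decomposition is:
Bags: B1 = {1, 4, 5, 11}  B2 = {1, 2, 5, 11}  B3 = {1, 2, 3, 5}  B4 = {1, 2, 3, 12}  B5 = {2, 3, 7, 12}  B6 = {3, 7, 10, 12}  B7 = {7, 8, 10, 12}  B8 = {6, 7, 8, 10}  B9 = {6, 8, 9, 10}
Tree: B1–B2, B2–B3, B3–B4, B4–B5, B5–B6, B6–B7, B7–B8, B8–B9
The largest bag has 4 vertices, giving width 3; this decomposition certifies tw(G) ≤ 3. For the lower bound: the 4 vertex sets {4,5,11}, {1}, {2}, {3,7,10,12} are disjoint, each induces a connected subgraph, and every pair is joined by at least one edge of G. Contracting each set to a single vertex therefore yields K_{4} as a minor, and since treewidth is minor-monotone, tw(G) ≥ tw(K_{4}) = 3. Therefore the treewidth is 3.

3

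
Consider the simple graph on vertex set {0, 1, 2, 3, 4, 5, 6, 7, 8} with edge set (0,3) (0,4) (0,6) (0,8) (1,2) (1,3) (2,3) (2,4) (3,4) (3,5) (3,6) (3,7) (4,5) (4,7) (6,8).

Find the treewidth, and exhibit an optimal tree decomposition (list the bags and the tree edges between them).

Each bag holds 3 vertices, so the decomposition has width 2, which upper-bounds the treewidth. For the lower bound, the 3 vertices {0, 6, 8} are pairwise adjacent, and any tree decomposition puts a clique entirely inside one bag — forcing width ≥ 2. Combining the bounds, tw(G) = 2.

Treewidth 2.
One optimal decomposition is:
Bags: B1 = {0, 3, 4}  B2 = {2, 3, 4}  B3 = {1, 2, 3}  B4 = {0, 3, 6}  B5 = {3, 4, 7}  B6 = {3, 4, 5}  B7 = {0, 6, 8}
Tree: B1–B2, B2–B3, B1–B4, B2–B5, B5–B6, B4–B7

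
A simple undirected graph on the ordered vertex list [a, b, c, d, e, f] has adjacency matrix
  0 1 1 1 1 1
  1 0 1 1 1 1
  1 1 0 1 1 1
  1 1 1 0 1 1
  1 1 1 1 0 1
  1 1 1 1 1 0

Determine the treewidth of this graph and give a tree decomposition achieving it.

With just one bag of size 6, the width is 6 − 1 = 5, so tw(G) ≤ 5. Conversely, {a, b, c, d, e, f} is a clique of size 6, and the vertices of any clique must share a bag in every tree decomposition; so some bag has ≥ 6 vertices and tw(G) ≥ 5. Hence tw(G) = 5 exactly.

Treewidth 5.
One optimal decomposition is:
Bags: B1 = {a, b, c, d, e, f}
Tree: (single bag)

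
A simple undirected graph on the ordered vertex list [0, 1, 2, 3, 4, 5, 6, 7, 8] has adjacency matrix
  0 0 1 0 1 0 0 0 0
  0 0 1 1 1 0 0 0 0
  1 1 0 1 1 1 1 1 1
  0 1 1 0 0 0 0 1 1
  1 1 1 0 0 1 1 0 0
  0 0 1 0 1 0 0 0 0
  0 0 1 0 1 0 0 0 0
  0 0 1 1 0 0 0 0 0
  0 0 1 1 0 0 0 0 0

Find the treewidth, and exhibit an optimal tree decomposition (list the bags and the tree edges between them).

Treewidth 2.
Bags: B1 = {1, 2, 4}  B2 = {2, 4, 5}  B3 = {0, 2, 4}  B4 = {2, 4, 6}  B5 = {1, 2, 3}  B6 = {2, 3, 7}  B7 = {2, 3, 8}
Tree: B1–B2, B1–B3, B2–B4, B1–B5, B5–B6, B5–B7

The largest bag has 3 vertices, giving width 2; this decomposition certifies tw(G) ≤ 2. For the lower bound, the 3 vertices {2, 3, 8} are pairwise adjacent, and any tree decomposition puts a clique entirely inside one bag — forcing width ≥ 2. Combining the bounds, tw(G) = 2.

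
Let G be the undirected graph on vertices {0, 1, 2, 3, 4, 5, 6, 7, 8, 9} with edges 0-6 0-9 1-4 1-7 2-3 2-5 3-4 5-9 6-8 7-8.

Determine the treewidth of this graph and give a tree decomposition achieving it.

Every bag has size at most 3, so the width is 3 − 1 = 2 and tw(G) ≤ 2. The edges 7–1–4–3–2–5–9–0–6–8–7 form a cycle, so G is not a tree and its treewidth is at least 2. Hence tw(G) = 2 exactly.

Treewidth 2.
One such decomposition:
Bags: B1 = {1, 4, 7}  B2 = {3, 4, 7}  B3 = {2, 3, 7}  B4 = {2, 5, 7}  B5 = {5, 7, 9}  B6 = {0, 7, 9}  B7 = {0, 6, 7}  B8 = {6, 7, 8}
Tree: B1–B2, B2–B3, B3–B4, B4–B5, B5–B6, B6–B7, B7–B8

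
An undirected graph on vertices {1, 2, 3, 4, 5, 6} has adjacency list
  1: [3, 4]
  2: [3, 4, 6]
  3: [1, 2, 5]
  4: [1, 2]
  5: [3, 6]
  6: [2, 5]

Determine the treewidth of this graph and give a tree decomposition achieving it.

Treewidth 2.
Bags: B1 = {1, 3, 4}  B2 = {2, 3, 4}  B3 = {2, 3, 5}  B4 = {2, 5, 6}
Tree: B1–B2, B2–B3, B3–B4

The largest bag has 3 vertices, giving width 2; this decomposition certifies tw(G) ≤ 2. The edges 1–4–2–3–1 form a cycle, so G is not a tree and its treewidth is at least 2. Combining the bounds, tw(G) = 2.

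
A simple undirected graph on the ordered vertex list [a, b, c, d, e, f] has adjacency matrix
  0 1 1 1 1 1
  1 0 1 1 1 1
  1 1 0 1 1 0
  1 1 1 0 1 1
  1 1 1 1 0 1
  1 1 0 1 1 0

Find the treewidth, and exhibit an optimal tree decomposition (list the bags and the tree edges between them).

The largest bag has 5 vertices, giving width 4; this decomposition certifies tw(G) ≤ 4. On the other hand G contains the 5-clique {a, b, c, d, e}. A clique must lie in a single bag of any decomposition, so no decomposition can have width below 4. The upper and lower bounds meet at 4, so that is the treewidth.

Treewidth 4.
Bags: B1 = {a, b, d, e, f}  B2 = {a, b, c, d, e}
Tree: B1–B2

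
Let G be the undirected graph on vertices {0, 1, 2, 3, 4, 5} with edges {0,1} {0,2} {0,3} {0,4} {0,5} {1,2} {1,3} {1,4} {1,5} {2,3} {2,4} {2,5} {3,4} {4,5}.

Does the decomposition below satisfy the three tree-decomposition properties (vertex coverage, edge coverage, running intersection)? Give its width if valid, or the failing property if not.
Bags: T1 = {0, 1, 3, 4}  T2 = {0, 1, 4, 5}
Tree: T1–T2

A tree decomposition must satisfy three properties: every vertex lies in some bag; for every edge, both endpoints lie together in some bag; and for every vertex, the bags containing it form a connected subtree. Here vertex 2 appears in no bag, so the decomposition is invalid.

No — vertex 2 appears in no bag.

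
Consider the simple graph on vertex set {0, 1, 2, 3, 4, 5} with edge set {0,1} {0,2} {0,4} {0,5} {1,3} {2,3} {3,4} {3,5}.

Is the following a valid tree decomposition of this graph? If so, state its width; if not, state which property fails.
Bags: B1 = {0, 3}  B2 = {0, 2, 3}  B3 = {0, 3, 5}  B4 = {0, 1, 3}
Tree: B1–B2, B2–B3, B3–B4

A tree decomposition must satisfy three properties: every vertex lies in some bag; for every edge, both endpoints lie together in some bag; and for every vertex, the bags containing it form a connected subtree. Here vertex 4 appears in no bag, so the decomposition is invalid.

No — vertex 4 appears in no bag.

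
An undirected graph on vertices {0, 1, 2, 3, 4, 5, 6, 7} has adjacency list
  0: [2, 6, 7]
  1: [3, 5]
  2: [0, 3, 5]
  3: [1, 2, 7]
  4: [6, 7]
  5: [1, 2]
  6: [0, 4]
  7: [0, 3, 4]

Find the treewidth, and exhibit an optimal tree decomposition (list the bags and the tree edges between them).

Treewidth 2.
Bags: B1 = {1, 2, 5}  B2 = {1, 2, 3}  B3 = {0, 2, 3}  B4 = {0, 3, 7}  B5 = {0, 6, 7}  B6 = {4, 6, 7}
Tree: B1–B2, B2–B3, B3–B4, B4–B5, B5–B6

Each bag holds 3 vertices, so the decomposition has width 2, which upper-bounds the treewidth. Since 5–1–3–2–5 is a cycle in G, G is not acyclic. Forests are exactly the graphs of treewidth ≤ 1, so tw(G) ≥ 2. Combining the bounds, tw(G) = 2.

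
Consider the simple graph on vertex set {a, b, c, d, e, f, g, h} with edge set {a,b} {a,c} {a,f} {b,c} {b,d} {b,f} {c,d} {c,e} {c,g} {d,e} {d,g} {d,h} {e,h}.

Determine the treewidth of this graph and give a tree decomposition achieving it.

Treewidth 2.
One such decomposition:
Bags: B1 = {c, d, g}  B2 = {b, c, d}  B3 = {c, d, e}  B4 = {d, e, h}  B5 = {a, b, c}  B6 = {a, b, f}
Tree: B1–B2, B2–B3, B3–B4, B2–B5, B5–B6

Every bag has size at most 3, so the width is 3 − 1 = 2 and tw(G) ≤ 2. On the other hand G contains the 3-clique {d, e, h}. A clique must lie in a single bag of any decomposition, so no decomposition can have width below 2. The upper and lower bounds meet at 2, so that is the treewidth.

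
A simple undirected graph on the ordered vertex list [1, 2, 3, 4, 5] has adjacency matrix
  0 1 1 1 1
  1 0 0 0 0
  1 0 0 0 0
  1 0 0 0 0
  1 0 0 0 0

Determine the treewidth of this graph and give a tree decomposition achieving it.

Every bag has size at most 2, so the width is 2 − 1 = 1 and tw(G) ≤ 1. Since G has at least one edge (e.g. 1–4), it is not an edgeless graph, so tw(G) ≥ 1. Hence tw(G) = 1 exactly.

Treewidth 1.
One such decomposition:
Bags: B1 = {1, 4}  B2 = {1, 5}  B3 = {1, 2}  B4 = {1, 3}
Tree: B1–B2, B2–B3, B1–B4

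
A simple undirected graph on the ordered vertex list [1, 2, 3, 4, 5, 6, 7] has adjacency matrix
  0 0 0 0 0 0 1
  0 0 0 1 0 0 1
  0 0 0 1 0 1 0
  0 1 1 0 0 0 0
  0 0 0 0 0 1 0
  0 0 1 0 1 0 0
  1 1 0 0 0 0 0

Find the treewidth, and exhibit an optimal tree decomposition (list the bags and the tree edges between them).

The largest bag has 2 vertices, giving width 1; this decomposition certifies tw(G) ≤ 1. Any graph with an edge has treewidth ≥ 1, and G has the edge 1–7. Combining the bounds, tw(G) = 1.

Treewidth 1.
One optimal decomposition is:
Bags: B1 = {1, 7}  B2 = {2, 7}  B3 = {2, 4}  B4 = {3, 4}  B5 = {3, 6}  B6 = {5, 6}
Tree: B1–B2, B2–B3, B3–B4, B4–B5, B5–B6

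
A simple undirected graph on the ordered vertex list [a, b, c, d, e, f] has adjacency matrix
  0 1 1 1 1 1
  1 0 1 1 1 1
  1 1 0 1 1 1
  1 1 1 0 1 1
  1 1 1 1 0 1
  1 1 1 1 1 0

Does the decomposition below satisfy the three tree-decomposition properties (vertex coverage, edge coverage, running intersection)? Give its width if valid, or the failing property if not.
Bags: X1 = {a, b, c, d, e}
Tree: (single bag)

A tree decomposition must satisfy three properties: every vertex lies in some bag; for every edge, both endpoints lie together in some bag; and for every vertex, the bags containing it form a connected subtree. Here vertex f appears in no bag, so the decomposition is invalid.

No — vertex f appears in no bag.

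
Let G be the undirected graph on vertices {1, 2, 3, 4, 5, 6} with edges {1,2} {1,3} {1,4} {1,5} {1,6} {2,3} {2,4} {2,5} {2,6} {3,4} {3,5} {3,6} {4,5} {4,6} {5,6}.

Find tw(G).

5

A width-5 tree decomposition is:
Bags: B1 = {1, 2, 3, 4, 5, 6}
Tree: (single bag)
A single bag containing all 6 vertices is trivially a valid decomposition of width 5. On the other hand G contains the 6-clique {1, 2, 3, 4, 5, 6}. A clique must lie in a single bag of any decomposition, so no decomposition can have width below 5. Combining the bounds, tw(G) = 5.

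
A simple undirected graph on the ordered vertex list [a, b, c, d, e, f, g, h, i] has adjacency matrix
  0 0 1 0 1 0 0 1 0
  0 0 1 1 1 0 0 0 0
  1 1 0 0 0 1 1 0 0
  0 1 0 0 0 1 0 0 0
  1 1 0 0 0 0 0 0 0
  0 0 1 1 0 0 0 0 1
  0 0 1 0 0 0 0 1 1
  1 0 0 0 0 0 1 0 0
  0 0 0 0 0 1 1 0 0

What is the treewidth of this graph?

A width-3 tree decomposition is:
Bags: B1 = {a, g, h, i}  B2 = {a, c, g, i}  B3 = {a, c, f, i}  B4 = {a, c, e, f}  B5 = {b, c, e, f}  B6 = {b, d, e, f}
Tree: B1–B2, B2–B3, B3–B4, B4–B5, B5–B6
Every bag has size at most 4, so the width is 4 − 1 = 3 and tw(G) ≤ 3. For the lower bound: the 4 vertex sets {g,h,i}, {a}, {c}, {b,d,e,f} are disjoint, each induces a connected subgraph, and every pair is joined by at least one edge of G. Contracting each set to a single vertex therefore yields K_{4} as a minor, and since treewidth is minor-monotone, tw(G) ≥ tw(K_{4}) = 3. The upper and lower bounds meet at 3, so that is the treewidth.

3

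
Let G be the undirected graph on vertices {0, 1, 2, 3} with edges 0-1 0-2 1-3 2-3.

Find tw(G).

2

A width-2 tree decomposition is:
Bags: B1 = {1, 2, 3}  B2 = {0, 1, 2}
Tree: B1–B2
Every bag has size at most 3, so the width is 3 − 1 = 2 and tw(G) ≤ 2. Since 2–3–1–0–2 is a cycle in G, G is not acyclic. Forests are exactly the graphs of treewidth ≤ 1, so tw(G) ≥ 2. Combining the bounds, tw(G) = 2.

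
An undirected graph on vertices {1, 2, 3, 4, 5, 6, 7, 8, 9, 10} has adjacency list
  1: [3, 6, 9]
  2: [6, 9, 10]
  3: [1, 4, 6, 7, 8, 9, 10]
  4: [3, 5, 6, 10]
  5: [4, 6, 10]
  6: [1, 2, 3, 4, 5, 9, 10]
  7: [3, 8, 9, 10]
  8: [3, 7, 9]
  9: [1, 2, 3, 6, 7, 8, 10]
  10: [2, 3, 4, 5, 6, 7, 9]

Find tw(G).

A width-3 tree decomposition is:
Bags: B1 = {2, 6, 9, 10}  B2 = {3, 6, 9, 10}  B3 = {3, 7, 9, 10}  B4 = {3, 4, 6, 10}  B5 = {4, 5, 6, 10}  B6 = {3, 7, 8, 9}  B7 = {1, 3, 6, 9}
Tree: B1–B2, B2–B3, B2–B4, B4–B5, B3–B6, B2–B7
Each bag holds 4 vertices, so the decomposition has width 3, which upper-bounds the treewidth. Conversely, {2, 6, 9, 10} is a clique of size 4, and the vertices of any clique must share a bag in every tree decomposition; so some bag has ≥ 4 vertices and tw(G) ≥ 3. The upper and lower bounds meet at 3, so that is the treewidth.

3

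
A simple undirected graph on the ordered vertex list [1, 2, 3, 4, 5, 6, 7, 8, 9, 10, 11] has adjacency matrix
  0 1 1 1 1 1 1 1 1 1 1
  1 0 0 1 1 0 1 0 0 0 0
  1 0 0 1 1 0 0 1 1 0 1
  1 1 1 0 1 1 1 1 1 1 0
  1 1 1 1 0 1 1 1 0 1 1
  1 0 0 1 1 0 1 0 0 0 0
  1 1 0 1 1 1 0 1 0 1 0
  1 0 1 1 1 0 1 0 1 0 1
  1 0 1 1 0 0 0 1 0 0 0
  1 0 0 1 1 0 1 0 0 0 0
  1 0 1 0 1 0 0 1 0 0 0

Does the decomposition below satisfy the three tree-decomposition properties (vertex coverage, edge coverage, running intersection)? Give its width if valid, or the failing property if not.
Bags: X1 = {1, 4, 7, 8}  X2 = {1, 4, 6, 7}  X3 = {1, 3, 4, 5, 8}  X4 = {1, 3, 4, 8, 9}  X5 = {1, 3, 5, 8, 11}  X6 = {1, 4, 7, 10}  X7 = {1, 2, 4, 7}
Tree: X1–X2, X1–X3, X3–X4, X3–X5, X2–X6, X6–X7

A tree decomposition must satisfy three properties: every vertex lies in some bag; for every edge, both endpoints lie together in some bag; and for every vertex, the bags containing it form a connected subtree. Here edge (5,7) lies in no bag, so the decomposition is invalid.

No — edge (5,7) lies in no bag.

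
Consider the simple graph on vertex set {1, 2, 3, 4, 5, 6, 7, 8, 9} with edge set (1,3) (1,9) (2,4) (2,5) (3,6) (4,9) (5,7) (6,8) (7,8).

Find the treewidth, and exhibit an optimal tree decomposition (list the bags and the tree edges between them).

Treewidth 2.
One such decomposition:
Bags: B1 = {2, 5, 7}  B2 = {2, 7, 8}  B3 = {2, 6, 8}  B4 = {2, 3, 6}  B5 = {1, 2, 3}  B6 = {1, 2, 9}  B7 = {2, 4, 9}
Tree: B1–B2, B2–B3, B3–B4, B4–B5, B5–B6, B6–B7

Every bag has size at most 3, so the width is 3 − 1 = 2 and tw(G) ≤ 2. Since 2–5–7–8–6–3–1–9–4–2 is a cycle in G, G is not acyclic. Forests are exactly the graphs of treewidth ≤ 1, so tw(G) ≥ 2. Hence tw(G) = 2 exactly.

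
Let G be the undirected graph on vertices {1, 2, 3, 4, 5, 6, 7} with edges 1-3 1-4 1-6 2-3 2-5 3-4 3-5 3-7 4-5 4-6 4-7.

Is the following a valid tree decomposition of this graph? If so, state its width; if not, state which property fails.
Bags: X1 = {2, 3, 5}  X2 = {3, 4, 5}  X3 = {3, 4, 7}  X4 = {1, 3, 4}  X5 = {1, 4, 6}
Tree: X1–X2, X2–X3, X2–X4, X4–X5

Checking the three conditions: (i) the bags cover all of {1, 2, 3, 4, 5, 6, 7}; (ii) for each edge, some bag contains both endpoints; (iii) the bags containing any fixed vertex form a subtree. All hold, so the decomposition is valid with width 3 − 1 = 2.

Yes; width 2.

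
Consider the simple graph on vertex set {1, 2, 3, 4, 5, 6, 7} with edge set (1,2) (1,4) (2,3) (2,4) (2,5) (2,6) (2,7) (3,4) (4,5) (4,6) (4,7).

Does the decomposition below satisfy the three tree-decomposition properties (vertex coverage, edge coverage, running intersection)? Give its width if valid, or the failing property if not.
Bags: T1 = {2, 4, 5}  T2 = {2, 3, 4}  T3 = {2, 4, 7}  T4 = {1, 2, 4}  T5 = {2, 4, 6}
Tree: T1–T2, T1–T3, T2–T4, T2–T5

Yes; width 2.

Checking the three conditions: (i) the bags cover all of {1, 2, 3, 4, 5, 6, 7}; (ii) for each edge, some bag contains both endpoints; (iii) the bags containing any fixed vertex form a subtree. All hold, so the decomposition is valid with width 3 − 1 = 2.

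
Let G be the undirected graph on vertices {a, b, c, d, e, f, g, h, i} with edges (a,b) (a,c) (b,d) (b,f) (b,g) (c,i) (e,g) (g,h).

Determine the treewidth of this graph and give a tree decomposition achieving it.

The largest bag has 2 vertices, giving width 1; this decomposition certifies tw(G) ≤ 1. Any graph with an edge has treewidth ≥ 1, and G has the edge f–b. Hence tw(G) = 1 exactly.

Treewidth 1.
Bags: B1 = {b, f}  B2 = {b, d}  B3 = {a, b}  B4 = {a, c}  B5 = {b, g}  B6 = {c, i}  B7 = {g, h}  B8 = {e, g}
Tree: B1–B2, B2–B3, B3–B4, B1–B5, B4–B6, B5–B7, B5–B8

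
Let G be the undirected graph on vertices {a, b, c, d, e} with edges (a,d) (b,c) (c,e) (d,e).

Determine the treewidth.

A width-1 tree decomposition is:
Bags: B1 = {c, e}  B2 = {d, e}  B3 = {b, c}  B4 = {a, d}
Tree: B1–B2, B1–B3, B2–B4
The largest bag has 2 vertices, giving width 1; this decomposition certifies tw(G) ≤ 1. Any graph with an edge has treewidth ≥ 1, and G has the edge e–c. Therefore the treewidth is 1.

1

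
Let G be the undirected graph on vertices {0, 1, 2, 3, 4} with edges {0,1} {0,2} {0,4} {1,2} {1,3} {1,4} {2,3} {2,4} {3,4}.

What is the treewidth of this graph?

3

A width-3 tree decomposition is:
Bags: B1 = {0, 1, 2, 4}  B2 = {1, 2, 3, 4}
Tree: B1–B2
The largest bag has 4 vertices, giving width 3; this decomposition certifies tw(G) ≤ 3. For the lower bound, the 4 vertices {0, 1, 2, 4} are pairwise adjacent, and any tree decomposition puts a clique entirely inside one bag — forcing width ≥ 3. Hence tw(G) = 3 exactly.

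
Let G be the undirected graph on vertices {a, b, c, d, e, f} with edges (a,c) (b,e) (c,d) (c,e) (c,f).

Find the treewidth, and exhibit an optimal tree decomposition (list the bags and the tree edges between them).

Treewidth 1.
Bags: B1 = {c, d}  B2 = {a, c}  B3 = {c, e}  B4 = {b, e}  B5 = {c, f}
Tree: B1–B2, B2–B3, B3–B4, B2–B5

Every bag has size at most 2, so the width is 2 − 1 = 1 and tw(G) ≤ 1. G has an edge, so its treewidth is at least 1. Hence tw(G) = 1 exactly.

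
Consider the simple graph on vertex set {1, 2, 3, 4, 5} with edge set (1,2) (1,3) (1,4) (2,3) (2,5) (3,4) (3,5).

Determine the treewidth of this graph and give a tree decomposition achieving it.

Every bag has size at most 3, so the width is 3 − 1 = 2 and tw(G) ≤ 2. On the other hand G contains the 3-clique {1, 2, 3}. A clique must lie in a single bag of any decomposition, so no decomposition can have width below 2. Combining the bounds, tw(G) = 2.

Treewidth 2.
Bags: B1 = {1, 2, 3}  B2 = {1, 3, 4}  B3 = {2, 3, 5}
Tree: B1–B2, B1–B3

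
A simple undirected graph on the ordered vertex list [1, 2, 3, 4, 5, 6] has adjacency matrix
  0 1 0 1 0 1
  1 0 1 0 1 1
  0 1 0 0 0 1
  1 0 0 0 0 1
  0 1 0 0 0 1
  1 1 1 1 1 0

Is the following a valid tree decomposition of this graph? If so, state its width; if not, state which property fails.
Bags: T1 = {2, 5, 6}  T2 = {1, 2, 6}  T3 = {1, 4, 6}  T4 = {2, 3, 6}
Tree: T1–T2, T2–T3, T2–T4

Vertex coverage: the bags together contain {1, 2, 3, 4, 5, 6}, the full vertex set. Edge coverage: each edge of G has both endpoints in at least one bag. Running intersection: for every vertex, the bags containing it form a connected subtree. All three properties hold, so this is a valid tree decomposition of width max|bag| − 1 = 2, and hence tw(G) ≤ 2.

Yes; width 2.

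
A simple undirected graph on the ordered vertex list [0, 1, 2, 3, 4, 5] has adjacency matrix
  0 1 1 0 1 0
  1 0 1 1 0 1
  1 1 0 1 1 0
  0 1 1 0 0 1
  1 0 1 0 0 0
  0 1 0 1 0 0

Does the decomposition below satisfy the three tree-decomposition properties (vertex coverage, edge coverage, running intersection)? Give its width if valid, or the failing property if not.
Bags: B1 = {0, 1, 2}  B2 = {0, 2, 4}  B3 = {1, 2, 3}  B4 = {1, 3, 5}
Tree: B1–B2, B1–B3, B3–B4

Vertex coverage: the bags together contain {0, 1, 2, 3, 4, 5}, the full vertex set. Edge coverage: each edge of G has both endpoints in at least one bag. Running intersection: for every vertex, the bags containing it form a connected subtree. All three properties hold, so this is a valid tree decomposition of width max|bag| − 1 = 2, and hence tw(G) ≤ 2.

Yes; width 2.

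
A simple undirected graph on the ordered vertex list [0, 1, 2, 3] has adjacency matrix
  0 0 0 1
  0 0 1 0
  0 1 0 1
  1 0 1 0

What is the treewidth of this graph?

1

A width-1 tree decomposition is:
Bags: B1 = {0, 3}  B2 = {2, 3}  B3 = {1, 2}
Tree: B1–B2, B2–B3
Each bag holds 2 vertices, so the decomposition has width 1, which upper-bounds the treewidth. G has an edge, so its treewidth is at least 1. Hence tw(G) = 1 exactly.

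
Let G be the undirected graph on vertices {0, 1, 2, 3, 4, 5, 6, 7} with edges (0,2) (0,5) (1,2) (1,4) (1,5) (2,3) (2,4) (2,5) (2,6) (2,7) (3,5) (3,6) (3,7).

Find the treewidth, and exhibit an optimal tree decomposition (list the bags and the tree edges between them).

Every bag has size at most 3, so the width is 3 − 1 = 2 and tw(G) ≤ 2. On the other hand G contains the 3-clique {0, 2, 5}. A clique must lie in a single bag of any decomposition, so no decomposition can have width below 2. Hence tw(G) = 2 exactly.

Treewidth 2.
One such decomposition:
Bags: B1 = {2, 3, 5}  B2 = {2, 3, 7}  B3 = {0, 2, 5}  B4 = {1, 2, 5}  B5 = {2, 3, 6}  B6 = {1, 2, 4}
Tree: B1–B2, B1–B3, B3–B4, B2–B5, B4–B6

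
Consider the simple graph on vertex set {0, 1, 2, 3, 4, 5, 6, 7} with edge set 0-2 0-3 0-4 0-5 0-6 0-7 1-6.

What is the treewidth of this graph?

A width-1 tree decomposition is:
Bags: B1 = {0, 6}  B2 = {0, 7}  B3 = {0, 3}  B4 = {1, 6}  B5 = {0, 5}  B6 = {0, 4}  B7 = {0, 2}
Tree: B1–B2, B1–B3, B1–B4, B2–B5, B3–B6, B1–B7
The largest bag has 2 vertices, giving width 1; this decomposition certifies tw(G) ≤ 1. Any graph with an edge has treewidth ≥ 1, and G has the edge 0–6. The upper and lower bounds meet at 1, so that is the treewidth.

1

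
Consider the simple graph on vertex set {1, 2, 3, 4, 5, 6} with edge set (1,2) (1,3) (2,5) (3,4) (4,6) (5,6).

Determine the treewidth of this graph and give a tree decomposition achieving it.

Treewidth 2.
Bags: B1 = {1, 2, 5}  B2 = {1, 3, 5}  B3 = {3, 4, 5}  B4 = {4, 5, 6}
Tree: B1–B2, B2–B3, B3–B4

Each bag holds 3 vertices, so the decomposition has width 2, which upper-bounds the treewidth. Since 5–2–1–3–4–6–5 is a cycle in G, G is not acyclic. Forests are exactly the graphs of treewidth ≤ 1, so tw(G) ≥ 2. Hence tw(G) = 2 exactly.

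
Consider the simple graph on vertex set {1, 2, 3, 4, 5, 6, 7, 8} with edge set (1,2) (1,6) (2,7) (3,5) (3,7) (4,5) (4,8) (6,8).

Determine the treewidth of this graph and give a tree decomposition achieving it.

Every bag has size at most 3, so the width is 3 − 1 = 2 and tw(G) ≤ 2. The edges 7–2–1–6–8–4–5–3–7 form a cycle, so G is not a tree and its treewidth is at least 2. Hence tw(G) = 2 exactly.

Treewidth 2.
One such decomposition:
Bags: B1 = {1, 2, 7}  B2 = {1, 6, 7}  B3 = {6, 7, 8}  B4 = {4, 7, 8}  B5 = {4, 5, 7}  B6 = {3, 5, 7}
Tree: B1–B2, B2–B3, B3–B4, B4–B5, B5–B6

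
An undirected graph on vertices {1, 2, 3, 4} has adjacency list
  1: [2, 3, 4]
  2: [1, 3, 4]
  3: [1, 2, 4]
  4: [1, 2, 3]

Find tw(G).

A width-3 tree decomposition is:
Bags: B1 = {1, 2, 3, 4}
Tree: (single bag)
A single bag containing all 4 vertices is trivially a valid decomposition of width 3. On the other hand G contains the 4-clique {1, 2, 3, 4}. A clique must lie in a single bag of any decomposition, so no decomposition can have width below 3. The upper and lower bounds meet at 3, so that is the treewidth.

3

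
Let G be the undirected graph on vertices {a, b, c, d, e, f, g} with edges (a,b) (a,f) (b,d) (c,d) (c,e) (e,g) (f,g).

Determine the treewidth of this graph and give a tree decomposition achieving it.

The largest bag has 3 vertices, giving width 2; this decomposition certifies tw(G) ≤ 2. The edges b–a–f–g–e–c–d–b form a cycle, so G is not a tree and its treewidth is at least 2. The upper and lower bounds meet at 2, so that is the treewidth.

Treewidth 2.
One such decomposition:
Bags: B1 = {a, b, f}  B2 = {b, f, g}  B3 = {b, e, g}  B4 = {b, c, e}  B5 = {b, c, d}
Tree: B1–B2, B2–B3, B3–B4, B4–B5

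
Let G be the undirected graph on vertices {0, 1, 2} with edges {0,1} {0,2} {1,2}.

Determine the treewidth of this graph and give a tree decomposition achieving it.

Treewidth 2.
One optimal decomposition is:
Bags: B1 = {0, 1, 2}
Tree: (single bag)

With just one bag of size 3, the width is 3 − 1 = 2, so tw(G) ≤ 2. For the lower bound, the 3 vertices {0, 1, 2} are pairwise adjacent, and any tree decomposition puts a clique entirely inside one bag — forcing width ≥ 2. Hence tw(G) = 2 exactly.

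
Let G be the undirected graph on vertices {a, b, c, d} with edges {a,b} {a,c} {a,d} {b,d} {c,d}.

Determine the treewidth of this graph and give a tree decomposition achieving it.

The largest bag has 3 vertices, giving width 2; this decomposition certifies tw(G) ≤ 2. On the other hand G contains the 3-clique {a, c, d}. A clique must lie in a single bag of any decomposition, so no decomposition can have width below 2. Hence tw(G) = 2 exactly.

Treewidth 2.
Bags: B1 = {a, b, d}  B2 = {a, c, d}
Tree: B1–B2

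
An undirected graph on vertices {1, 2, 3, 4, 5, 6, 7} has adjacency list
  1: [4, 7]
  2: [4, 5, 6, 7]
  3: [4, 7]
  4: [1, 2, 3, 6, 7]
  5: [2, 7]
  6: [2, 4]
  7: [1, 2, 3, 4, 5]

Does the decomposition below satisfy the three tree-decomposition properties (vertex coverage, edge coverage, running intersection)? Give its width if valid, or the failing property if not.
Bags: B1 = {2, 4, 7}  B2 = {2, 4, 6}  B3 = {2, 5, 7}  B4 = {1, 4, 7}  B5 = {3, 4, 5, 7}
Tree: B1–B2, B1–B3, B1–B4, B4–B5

No — bags containing vertex 5 are not connected in the tree.

A tree decomposition must satisfy three properties: every vertex lies in some bag; for every edge, both endpoints lie together in some bag; and for every vertex, the bags containing it form a connected subtree. Here bags containing vertex 5 are not connected in the tree, so the decomposition is invalid.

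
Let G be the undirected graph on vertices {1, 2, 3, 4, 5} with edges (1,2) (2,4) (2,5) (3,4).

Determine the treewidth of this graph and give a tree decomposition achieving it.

Every bag has size at most 2, so the width is 2 − 1 = 1 and tw(G) ≤ 1. G has an edge, so its treewidth is at least 1. The upper and lower bounds meet at 1, so that is the treewidth.

Treewidth 1.
One such decomposition:
Bags: B1 = {2, 5}  B2 = {2, 4}  B3 = {3, 4}  B4 = {1, 2}
Tree: B1–B2, B2–B3, B1–B4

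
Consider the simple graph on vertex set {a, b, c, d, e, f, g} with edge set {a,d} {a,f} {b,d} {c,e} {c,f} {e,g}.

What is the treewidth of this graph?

A width-1 tree decomposition is:
Bags: B1 = {e, g}  B2 = {c, e}  B3 = {c, f}  B4 = {a, f}  B5 = {a, d}  B6 = {b, d}
Tree: B1–B2, B2–B3, B3–B4, B4–B5, B5–B6
Every bag has size at most 2, so the width is 2 − 1 = 1 and tw(G) ≤ 1. Since G has at least one edge (e.g. g–e), it is not an edgeless graph, so tw(G) ≥ 1. Therefore the treewidth is 1.

1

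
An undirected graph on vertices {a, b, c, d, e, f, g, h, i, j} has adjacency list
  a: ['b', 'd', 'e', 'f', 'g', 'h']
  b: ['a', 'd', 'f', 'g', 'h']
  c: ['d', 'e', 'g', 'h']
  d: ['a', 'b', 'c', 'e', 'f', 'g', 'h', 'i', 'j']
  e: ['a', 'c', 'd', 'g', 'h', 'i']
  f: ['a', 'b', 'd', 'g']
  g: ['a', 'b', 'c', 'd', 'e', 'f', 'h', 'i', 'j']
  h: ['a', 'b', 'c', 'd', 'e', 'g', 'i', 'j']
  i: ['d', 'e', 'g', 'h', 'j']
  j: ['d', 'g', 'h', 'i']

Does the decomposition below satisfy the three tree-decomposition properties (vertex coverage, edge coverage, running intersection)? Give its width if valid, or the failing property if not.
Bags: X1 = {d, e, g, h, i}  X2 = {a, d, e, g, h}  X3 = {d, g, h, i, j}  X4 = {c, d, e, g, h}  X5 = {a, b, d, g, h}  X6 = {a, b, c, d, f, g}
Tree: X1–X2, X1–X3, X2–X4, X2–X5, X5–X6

A tree decomposition must satisfy three properties: every vertex lies in some bag; for every edge, both endpoints lie together in some bag; and for every vertex, the bags containing it form a connected subtree. Here bags containing vertex c are not connected in the tree, so the decomposition is invalid.

No — bags containing vertex c are not connected in the tree.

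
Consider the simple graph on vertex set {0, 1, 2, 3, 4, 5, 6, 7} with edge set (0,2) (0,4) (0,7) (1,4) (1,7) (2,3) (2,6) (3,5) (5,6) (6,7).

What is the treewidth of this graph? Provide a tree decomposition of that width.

Each bag holds 3 vertices, so the decomposition has width 2, which upper-bounds the treewidth. Since 1–4–0–7–1 is a cycle in G, G is not acyclic. Forests are exactly the graphs of treewidth ≤ 1, so tw(G) ≥ 2. Combining the bounds, tw(G) = 2.

Treewidth 2.
Bags: B1 = {1, 4, 7}  B2 = {0, 4, 7}  B3 = {0, 6, 7}  B4 = {0, 2, 6}  B5 = {2, 5, 6}  B6 = {2, 3, 5}
Tree: B1–B2, B2–B3, B3–B4, B4–B5, B5–B6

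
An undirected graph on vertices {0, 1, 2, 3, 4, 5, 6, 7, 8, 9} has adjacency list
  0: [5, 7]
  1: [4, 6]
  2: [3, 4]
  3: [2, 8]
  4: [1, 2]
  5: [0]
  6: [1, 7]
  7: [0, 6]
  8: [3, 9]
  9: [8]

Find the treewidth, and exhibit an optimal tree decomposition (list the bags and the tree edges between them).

Treewidth 1.
One optimal decomposition is:
Bags: B1 = {0, 5}  B2 = {0, 7}  B3 = {6, 7}  B4 = {1, 6}  B5 = {1, 4}  B6 = {2, 4}  B7 = {2, 3}  B8 = {3, 8}  B9 = {8, 9}
Tree: B1–B2, B2–B3, B3–B4, B4–B5, B5–B6, B6–B7, B7–B8, B8–B9

Every bag has size at most 2, so the width is 2 − 1 = 1 and tw(G) ≤ 1. Since G has at least one edge (e.g. 5–0), it is not an edgeless graph, so tw(G) ≥ 1. Combining the bounds, tw(G) = 1.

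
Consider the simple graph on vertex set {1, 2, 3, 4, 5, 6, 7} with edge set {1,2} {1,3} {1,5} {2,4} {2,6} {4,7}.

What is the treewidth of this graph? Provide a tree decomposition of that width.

Treewidth 1.
One such decomposition:
Bags: B1 = {1, 2}  B2 = {1, 3}  B3 = {1, 5}  B4 = {2, 4}  B5 = {4, 7}  B6 = {2, 6}
Tree: B1–B2, B2–B3, B1–B4, B4–B5, B1–B6

Each bag holds 2 vertices, so the decomposition has width 1, which upper-bounds the treewidth. Since G has at least one edge (e.g. 2–1), it is not an edgeless graph, so tw(G) ≥ 1. Therefore the treewidth is 1.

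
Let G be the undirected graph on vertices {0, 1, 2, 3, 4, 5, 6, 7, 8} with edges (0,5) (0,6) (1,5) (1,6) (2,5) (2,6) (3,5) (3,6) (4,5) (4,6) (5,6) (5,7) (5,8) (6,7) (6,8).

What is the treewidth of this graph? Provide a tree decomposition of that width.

Treewidth 2.
One optimal decomposition is:
Bags: B1 = {2, 5, 6}  B2 = {3, 5, 6}  B3 = {5, 6, 8}  B4 = {4, 5, 6}  B5 = {1, 5, 6}  B6 = {5, 6, 7}  B7 = {0, 5, 6}
Tree: B1–B2, B1–B3, B1–B4, B4–B5, B5–B6, B1–B7

Each bag holds 3 vertices, so the decomposition has width 2, which upper-bounds the treewidth. For the lower bound, the 3 vertices {0, 5, 6} are pairwise adjacent, and any tree decomposition puts a clique entirely inside one bag — forcing width ≥ 2. Therefore the treewidth is 2.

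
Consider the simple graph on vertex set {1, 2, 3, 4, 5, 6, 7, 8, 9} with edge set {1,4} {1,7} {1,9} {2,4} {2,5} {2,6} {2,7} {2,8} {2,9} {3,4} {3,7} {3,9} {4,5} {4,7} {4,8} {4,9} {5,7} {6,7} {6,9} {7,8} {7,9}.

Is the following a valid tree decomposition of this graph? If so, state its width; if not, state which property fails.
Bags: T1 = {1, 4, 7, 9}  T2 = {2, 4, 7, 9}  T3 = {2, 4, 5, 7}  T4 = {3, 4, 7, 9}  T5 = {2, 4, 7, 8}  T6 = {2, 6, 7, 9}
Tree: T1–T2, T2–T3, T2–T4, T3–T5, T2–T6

Checking the three conditions: (i) the bags cover all of {1, 2, 3, 4, 5, 6, 7, 8, 9}; (ii) for each edge, some bag contains both endpoints; (iii) the bags containing any fixed vertex form a subtree. All hold, so the decomposition is valid with width 4 − 1 = 3.

Yes; width 3.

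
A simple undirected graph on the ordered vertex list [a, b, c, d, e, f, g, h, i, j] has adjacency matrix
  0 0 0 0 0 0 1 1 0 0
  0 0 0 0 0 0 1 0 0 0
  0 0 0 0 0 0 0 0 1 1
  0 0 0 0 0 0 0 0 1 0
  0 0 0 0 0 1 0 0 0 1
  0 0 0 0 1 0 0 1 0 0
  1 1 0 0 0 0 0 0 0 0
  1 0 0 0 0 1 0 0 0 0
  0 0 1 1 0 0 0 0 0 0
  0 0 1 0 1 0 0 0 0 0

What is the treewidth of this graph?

1

A width-1 tree decomposition is:
Bags: B1 = {b, g}  B2 = {a, g}  B3 = {a, h}  B4 = {f, h}  B5 = {e, f}  B6 = {e, j}  B7 = {c, j}  B8 = {c, i}  B9 = {d, i}
Tree: B1–B2, B2–B3, B3–B4, B4–B5, B5–B6, B6–B7, B7–B8, B8–B9
Each bag holds 2 vertices, so the decomposition has width 1, which upper-bounds the treewidth. Since G has at least one edge (e.g. b–g), it is not an edgeless graph, so tw(G) ≥ 1. Combining the bounds, tw(G) = 1.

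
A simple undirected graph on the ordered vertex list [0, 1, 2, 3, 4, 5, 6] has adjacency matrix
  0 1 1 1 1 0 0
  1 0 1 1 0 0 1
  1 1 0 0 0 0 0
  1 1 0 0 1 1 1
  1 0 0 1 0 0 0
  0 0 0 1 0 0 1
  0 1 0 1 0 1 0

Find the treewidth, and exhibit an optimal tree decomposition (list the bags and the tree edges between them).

Treewidth 2.
Bags: B1 = {0, 1, 3}  B2 = {0, 3, 4}  B3 = {1, 3, 6}  B4 = {0, 1, 2}  B5 = {3, 5, 6}
Tree: B1–B2, B1–B3, B1–B4, B3–B5

The largest bag has 3 vertices, giving width 2; this decomposition certifies tw(G) ≤ 2. Conversely, {0, 1, 2} is a clique of size 3, and the vertices of any clique must share a bag in every tree decomposition; so some bag has ≥ 3 vertices and tw(G) ≥ 2. Hence tw(G) = 2 exactly.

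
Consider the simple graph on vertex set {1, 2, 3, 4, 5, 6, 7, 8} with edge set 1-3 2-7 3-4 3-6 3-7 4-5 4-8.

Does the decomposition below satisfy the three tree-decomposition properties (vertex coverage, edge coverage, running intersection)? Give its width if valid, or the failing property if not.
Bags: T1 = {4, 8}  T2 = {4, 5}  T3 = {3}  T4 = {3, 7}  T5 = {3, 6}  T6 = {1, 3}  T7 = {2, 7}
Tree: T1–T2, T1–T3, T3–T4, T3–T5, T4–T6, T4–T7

No — edge (4,3) lies in no bag.

A tree decomposition must satisfy three properties: every vertex lies in some bag; for every edge, both endpoints lie together in some bag; and for every vertex, the bags containing it form a connected subtree. Here edge (4,3) lies in no bag, so the decomposition is invalid.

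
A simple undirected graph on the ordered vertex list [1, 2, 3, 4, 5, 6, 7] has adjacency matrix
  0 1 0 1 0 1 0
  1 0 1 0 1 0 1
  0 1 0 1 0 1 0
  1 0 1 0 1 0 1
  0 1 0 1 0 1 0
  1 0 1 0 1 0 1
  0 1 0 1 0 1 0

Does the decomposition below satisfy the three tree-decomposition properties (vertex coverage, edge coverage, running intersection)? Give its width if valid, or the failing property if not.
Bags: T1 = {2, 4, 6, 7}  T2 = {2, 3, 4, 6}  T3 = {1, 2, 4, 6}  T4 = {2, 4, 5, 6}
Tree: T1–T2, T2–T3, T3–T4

Yes; width 3.

Every vertex of G appears in some bag (union = {1, 2, 3, 4, 5, 6, 7}); every edge is covered by a bag; and for each vertex v the set of bags containing v is connected in the bag tree. The decomposition is therefore valid. The largest bag has 4 vertices, so the width is 3.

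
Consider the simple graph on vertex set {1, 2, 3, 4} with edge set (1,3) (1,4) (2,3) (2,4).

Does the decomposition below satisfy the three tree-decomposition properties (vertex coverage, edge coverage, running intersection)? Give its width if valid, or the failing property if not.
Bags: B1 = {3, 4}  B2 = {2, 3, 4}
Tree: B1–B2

No — vertex 1 appears in no bag.

A tree decomposition must satisfy three properties: every vertex lies in some bag; for every edge, both endpoints lie together in some bag; and for every vertex, the bags containing it form a connected subtree. Here vertex 1 appears in no bag, so the decomposition is invalid.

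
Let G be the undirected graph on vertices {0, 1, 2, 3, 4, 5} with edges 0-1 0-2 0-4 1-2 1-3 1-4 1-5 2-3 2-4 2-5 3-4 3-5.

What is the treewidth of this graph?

A width-3 tree decomposition is:
Bags: B1 = {1, 2, 3, 4}  B2 = {0, 1, 2, 4}  B3 = {1, 2, 3, 5}
Tree: B1–B2, B1–B3
Each bag holds 4 vertices, so the decomposition has width 3, which upper-bounds the treewidth. For the lower bound, the 4 vertices {0, 1, 2, 4} are pairwise adjacent, and any tree decomposition puts a clique entirely inside one bag — forcing width ≥ 3. Hence tw(G) = 3 exactly.

3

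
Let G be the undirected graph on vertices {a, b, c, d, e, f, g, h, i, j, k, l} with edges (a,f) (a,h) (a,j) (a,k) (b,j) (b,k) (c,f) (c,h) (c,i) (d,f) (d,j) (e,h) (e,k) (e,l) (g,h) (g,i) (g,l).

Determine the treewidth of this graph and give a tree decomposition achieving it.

The largest bag has 4 vertices, giving width 3; this decomposition certifies tw(G) ≤ 3. For the lower bound: the 4 vertex sets {b,d,j}, {k}, {a}, {c,e,f,h} are disjoint, each induces a connected subgraph, and every pair is joined by at least one edge of G. Contracting each set to a single vertex therefore yields K_{4} as a minor, and since treewidth is minor-monotone, tw(G) ≥ tw(K_{4}) = 3. Therefore the treewidth is 3.

Treewidth 3.
One such decomposition:
Bags: B1 = {b, d, j, k}  B2 = {a, d, j, k}  B3 = {a, d, f, k}  B4 = {a, e, f, k}  B5 = {a, e, f, h}  B6 = {c, e, f, h}  B7 = {c, e, h, l}  B8 = {c, g, h, l}  B9 = {c, g, i, l}
Tree: B1–B2, B2–B3, B3–B4, B4–B5, B5–B6, B6–B7, B7–B8, B8–B9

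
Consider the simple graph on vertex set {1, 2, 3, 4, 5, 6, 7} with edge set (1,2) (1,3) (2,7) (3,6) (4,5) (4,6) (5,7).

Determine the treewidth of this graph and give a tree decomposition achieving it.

Treewidth 2.
Bags: B1 = {1, 3, 6}  B2 = {1, 2, 6}  B3 = {2, 6, 7}  B4 = {5, 6, 7}  B5 = {4, 5, 6}
Tree: B1–B2, B2–B3, B3–B4, B4–B5

Each bag holds 3 vertices, so the decomposition has width 2, which upper-bounds the treewidth. The edges 6–3–1–2–7–5–4–6 form a cycle, so G is not a tree and its treewidth is at least 2. Therefore the treewidth is 2.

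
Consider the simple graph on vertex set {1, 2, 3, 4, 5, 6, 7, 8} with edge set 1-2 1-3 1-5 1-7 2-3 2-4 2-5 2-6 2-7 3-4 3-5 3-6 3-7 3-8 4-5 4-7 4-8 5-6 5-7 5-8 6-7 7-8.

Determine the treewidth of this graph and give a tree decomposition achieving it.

The largest bag has 5 vertices, giving width 4; this decomposition certifies tw(G) ≤ 4. Conversely, {3, 4, 5, 7, 8} is a clique of size 5, and the vertices of any clique must share a bag in every tree decomposition; so some bag has ≥ 5 vertices and tw(G) ≥ 4. The upper and lower bounds meet at 4, so that is the treewidth.

Treewidth 4.
Bags: B1 = {2, 3, 4, 5, 7}  B2 = {2, 3, 5, 6, 7}  B3 = {1, 2, 3, 5, 7}  B4 = {3, 4, 5, 7, 8}
Tree: B1–B2, B1–B3, B1–B4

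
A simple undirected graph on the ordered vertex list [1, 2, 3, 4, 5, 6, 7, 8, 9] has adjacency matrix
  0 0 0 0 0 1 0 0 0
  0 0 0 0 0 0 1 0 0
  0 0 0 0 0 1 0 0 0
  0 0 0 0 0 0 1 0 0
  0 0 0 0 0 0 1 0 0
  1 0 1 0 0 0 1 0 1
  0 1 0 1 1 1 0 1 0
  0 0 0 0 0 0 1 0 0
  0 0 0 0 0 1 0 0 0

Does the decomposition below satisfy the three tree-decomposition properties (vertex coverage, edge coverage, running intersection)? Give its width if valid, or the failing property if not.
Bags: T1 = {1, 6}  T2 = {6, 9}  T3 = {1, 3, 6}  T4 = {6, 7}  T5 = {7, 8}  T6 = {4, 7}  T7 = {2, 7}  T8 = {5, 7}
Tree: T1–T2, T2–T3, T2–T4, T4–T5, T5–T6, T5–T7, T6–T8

No — bags containing vertex 1 are not connected in the tree.

A tree decomposition must satisfy three properties: every vertex lies in some bag; for every edge, both endpoints lie together in some bag; and for every vertex, the bags containing it form a connected subtree. Here bags containing vertex 1 are not connected in the tree, so the decomposition is invalid.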